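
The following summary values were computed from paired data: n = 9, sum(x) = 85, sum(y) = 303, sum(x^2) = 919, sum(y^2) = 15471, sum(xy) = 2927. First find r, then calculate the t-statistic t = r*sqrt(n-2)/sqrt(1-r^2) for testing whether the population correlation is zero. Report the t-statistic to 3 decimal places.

Numerator: nΣxy − (Σx)(Σy) = 9·2927 − (85)(303) = 588
Denominator: √[(nΣx²−(Σx)²)(nΣy²−(Σy)²)]
  nΣx²−(Σx)² = 9·919 − 7225 = 1046;  nΣy²−(Σy)² = 9·15471 − 91809 = 47430
  √(1046·47430) = √49611780 = 7043.5630
r = 588 / 7043.5630 = 0.0835
t = r·√(n−2)/√(1−r²) = 0.0835·√7 / √(1−0.006972) = 0.220920 / 0.996508 = 0.222

0.222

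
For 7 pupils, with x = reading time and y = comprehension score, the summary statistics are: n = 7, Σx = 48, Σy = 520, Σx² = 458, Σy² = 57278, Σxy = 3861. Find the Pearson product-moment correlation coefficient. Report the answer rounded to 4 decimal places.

0.1905

S_xy = nΣxy − ΣxΣy = 7·3861 − 48·520 = 27027 − 24960 = 2067
S_xx = nΣx² − (Σx)² = 7·458 − 48² = 3206 − 2304 = 902
S_yy = nΣy² − (Σy)² = 7·57278 − 520² = 400946 − 270400 = 130546
r = S_xy / √(S_xx·S_yy) = 2067 / √(902·130546) = 2067 / √117752492 = 2067 / 10851.3820 = 0.1905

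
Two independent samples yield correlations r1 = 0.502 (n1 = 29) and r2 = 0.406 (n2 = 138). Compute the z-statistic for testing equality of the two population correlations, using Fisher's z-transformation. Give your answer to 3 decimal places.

z1 = atanh(0.502) = 0.551976,  z2 = atanh(0.406) = 0.430812
SE = √(1/(n1−3) + 1/(n2−3)) = √(1/26 + 1/135) = √(0.0384615 + 0.0074074) = √0.0458689 = 0.214170
z = (z1 − z2)/SE = (0.551976 − 0.430812) / 0.214170 = 0.121164 / 0.214170 = 0.566

0.566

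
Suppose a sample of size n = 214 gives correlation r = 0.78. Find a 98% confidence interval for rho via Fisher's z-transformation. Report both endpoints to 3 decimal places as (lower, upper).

z_r = atanh(0.78) = 1.045371;  SE = 1/√(n−3) = 1/√211 = 0.068843
z-limits: 1.045371 ± 2.326·0.068843 = 1.045371 ± 0.160129 = [0.885242, 1.205500]
ρ-limits: (tanh 0.885242, tanh 1.205500) = (0.709, 0.835)

(0.709, 0.835)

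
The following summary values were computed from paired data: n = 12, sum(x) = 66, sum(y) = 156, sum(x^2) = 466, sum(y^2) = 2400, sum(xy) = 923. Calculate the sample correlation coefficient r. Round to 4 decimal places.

0.3321

S_xy = nΣxy − ΣxΣy = 12·923 − 66·156 = 11076 − 10296 = 780
S_xx = nΣx² − (Σx)² = 12·466 − 66² = 5592 − 4356 = 1236
S_yy = nΣy² − (Σy)² = 12·2400 − 156² = 28800 − 24336 = 4464
r = S_xy / √(S_xx·S_yy) = 780 / √(1236·4464) = 780 / √5517504 = 780 / 2348.9368 = 0.3321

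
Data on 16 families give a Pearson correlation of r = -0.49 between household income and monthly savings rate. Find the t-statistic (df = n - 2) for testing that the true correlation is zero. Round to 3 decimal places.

t = r·√(n−2) / √(1−r²) with r = -0.49, n = 16
  = -0.49·√14 / √(1 − 0.2401)
  = -0.49·3.741657 / 0.871722
  = -1.833412 / 0.871722 = -2.103

-2.103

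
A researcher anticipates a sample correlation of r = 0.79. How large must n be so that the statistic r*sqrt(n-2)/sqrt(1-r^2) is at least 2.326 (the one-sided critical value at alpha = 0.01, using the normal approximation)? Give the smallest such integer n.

r√(n−2)/√(1−r²) ≥ 2.326  ⇔  n−2 ≥ (2.326)²·(1−r²)/r²
(1−r²)/r² = (1−0.6241)/0.6241 = 0.6023
n ≥ 2 + 5.410276·0.6023 = 2 + 3.2586 = 5.2586
⌈5.2586⌉ = 6

6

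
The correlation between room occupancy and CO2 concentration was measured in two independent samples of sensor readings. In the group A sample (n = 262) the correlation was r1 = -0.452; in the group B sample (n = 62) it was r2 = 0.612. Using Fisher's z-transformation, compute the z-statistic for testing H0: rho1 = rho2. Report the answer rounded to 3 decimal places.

z1 = atanh(-0.452) = -0.487211,  z2 = atanh(0.612) = 0.712113
SE = √(1/(n1−3) + 1/(n2−3)) = √(1/259 + 1/59) = √(0.0038610 + 0.0169492) = √0.0208102 = 0.144257
z = (z1 − z2)/SE = (-0.487211 − 0.712113) / 0.144257 = -1.199324 / 0.144257 = -8.314

-8.314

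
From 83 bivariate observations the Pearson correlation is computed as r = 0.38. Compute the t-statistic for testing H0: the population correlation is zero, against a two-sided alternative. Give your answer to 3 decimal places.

1 − r² = 1 − 0.1444 = 0.8556;  √(1−r²) = 0.924986
√(n−2) = √81 = 9.000000
t = r·√(n−2)/√(1−r²) = 0.38 · 9.000000 / 0.924986 = 3.697

3.697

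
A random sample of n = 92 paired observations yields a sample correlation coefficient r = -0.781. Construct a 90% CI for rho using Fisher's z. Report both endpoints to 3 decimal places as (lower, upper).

(-0.840, -0.703)

Fisher z: z_r = atanh(r) = ½·ln((1+(-0.781))/(1−(-0.781))) = -1.047929
SE(z) = 1/√(n−3) = 1/√89 = 0.106000
90% ⇒ z* = 1.645; margin = 1.645·0.106000 = 0.174370
CI on z-scale: (-1.222299, -0.873559)
Back-transform: tanh(-1.222299) = -0.840331, tanh(-0.873559) = -0.703178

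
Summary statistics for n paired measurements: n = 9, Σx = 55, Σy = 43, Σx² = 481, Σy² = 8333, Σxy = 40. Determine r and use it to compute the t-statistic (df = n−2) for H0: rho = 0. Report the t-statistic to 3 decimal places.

-0.555

S_xy = nΣxy − ΣxΣy = 9·40 − 55·43 = 360 − 2365 = -2005
S_xx = nΣx² − (Σx)² = 9·481 − 55² = 4329 − 3025 = 1304
S_yy = nΣy² − (Σy)² = 9·8333 − 43² = 74997 − 1849 = 73148
r = S_xy / √(S_xx·S_yy) = -2005 / √(1304·73148) = -2005 / √95384992 = -2005 / 9766.5240 = -0.2053
t = r·√(n−2)/√(1−r²) = -0.2053·√7 / √(1−0.042148) = -0.543173 / 0.978699 = -0.555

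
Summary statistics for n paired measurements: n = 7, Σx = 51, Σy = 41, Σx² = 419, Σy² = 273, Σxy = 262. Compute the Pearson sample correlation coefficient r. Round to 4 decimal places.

S_xy = nΣxy − ΣxΣy = 7·262 − 51·41 = 1834 − 2091 = -257
S_xx = nΣx² − (Σx)² = 7·419 − 51² = 2933 − 2601 = 332
S_yy = nΣy² − (Σy)² = 7·273 − 41² = 1911 − 1681 = 230
r = S_xy / √(S_xx·S_yy) = -257 / √(332·230) = -257 / √76360 = -257 / 276.3331 = -0.9300

-0.9300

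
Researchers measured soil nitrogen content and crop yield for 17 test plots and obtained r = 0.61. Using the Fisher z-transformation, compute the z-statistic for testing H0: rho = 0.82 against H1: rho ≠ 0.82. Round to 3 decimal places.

-1.676

Fisher z: atanh(0.61) = 0.708921, atanh(0.82) = 1.156817
z = (z_r − z_0)·√(n−3) = (0.708921 − 1.156817)·√14 = -0.447896 · 3.741657 = -1.676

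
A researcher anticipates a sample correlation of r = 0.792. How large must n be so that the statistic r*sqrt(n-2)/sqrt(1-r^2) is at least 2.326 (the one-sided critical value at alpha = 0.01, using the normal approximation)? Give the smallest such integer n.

Need r·√(n−2)/√(1−r²) ≥ 2.326
√(n−2) ≥ 2.326·√(1−0.627264) / 0.792 = 2.326·0.610521 / 0.792 = 1.7930
n−2 ≥ 3.2148  ⇒  n ≥ 5.2148
Smallest integer n = 6

6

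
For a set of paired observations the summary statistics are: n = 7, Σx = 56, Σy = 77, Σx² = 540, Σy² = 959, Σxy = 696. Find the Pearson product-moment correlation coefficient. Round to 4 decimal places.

0.7881

S_xy = nΣxy − ΣxΣy = 7·696 − 56·77 = 4872 − 4312 = 560
S_xx = nΣx² − (Σx)² = 7·540 − 56² = 3780 − 3136 = 644
S_yy = nΣy² − (Σy)² = 7·959 − 77² = 6713 − 5929 = 784
r = S_xy / √(S_xx·S_yy) = 560 / √(644·784) = 560 / √504896 = 560 / 710.5603 = 0.7881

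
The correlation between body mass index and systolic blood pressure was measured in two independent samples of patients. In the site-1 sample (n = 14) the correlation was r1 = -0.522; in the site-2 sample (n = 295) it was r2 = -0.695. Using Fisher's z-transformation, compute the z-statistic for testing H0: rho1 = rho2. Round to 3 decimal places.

0.907

z1 = atanh(-0.522) = -0.579085,  z2 = atanh(-0.695) = -0.857563
SE = √(1/(n1−3) + 1/(n2−3)) = √(1/11 + 1/292) = √(0.0909091 + 0.0034247) = √0.0943338 = 0.307138
z = (z1 − z2)/SE = (-0.579085 − (-0.857563)) / 0.307138 = 0.278478 / 0.307138 = 0.907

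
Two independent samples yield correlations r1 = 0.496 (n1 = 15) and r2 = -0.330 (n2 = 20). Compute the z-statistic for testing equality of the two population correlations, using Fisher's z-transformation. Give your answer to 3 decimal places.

2.352

z1 = atanh(0.496) = 0.543987,  z2 = atanh(-0.330) = -0.342828
SE = √(1/(n1−3) + 1/(n2−3)) = √(1/12 + 1/17) = √(0.0833333 + 0.0588235) = √0.1421568 = 0.377037
z = (z1 − z2)/SE = (0.543987 − (-0.342828)) / 0.377037 = 0.886815 / 0.377037 = 2.352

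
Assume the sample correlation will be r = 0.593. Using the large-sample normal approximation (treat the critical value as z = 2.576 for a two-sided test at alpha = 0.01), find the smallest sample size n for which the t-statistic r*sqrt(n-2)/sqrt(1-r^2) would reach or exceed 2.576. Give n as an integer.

15

Need r·√(n−2)/√(1−r²) ≥ 2.576
√(n−2) ≥ 2.576·√(1−0.351649) / 0.593 = 2.576·0.805202 / 0.593 = 3.4978
n−2 ≥ 12.2346  ⇒  n ≥ 14.2346
Smallest integer n = 15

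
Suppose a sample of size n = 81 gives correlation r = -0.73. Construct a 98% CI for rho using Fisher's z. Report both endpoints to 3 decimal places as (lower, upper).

(-0.831, -0.582)

z_r = atanh(-0.73) = -0.928727;  SE = 1/√(n−3) = 1/√78 = 0.113228
z-limits: -0.928727 ± 2.326·0.113228 = -0.928727 ± 0.263368 = [-1.192095, -0.665359]
ρ-limits: (tanh -1.192095, tanh -0.665359) = (-0.831, -0.582)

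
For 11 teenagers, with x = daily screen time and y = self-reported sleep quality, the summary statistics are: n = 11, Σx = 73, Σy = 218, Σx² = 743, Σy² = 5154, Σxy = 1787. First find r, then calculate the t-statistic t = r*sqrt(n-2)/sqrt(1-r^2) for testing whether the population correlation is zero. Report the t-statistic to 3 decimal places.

3.232

S_xy = nΣxy − ΣxΣy = 11·1787 − 73·218 = 19657 − 15914 = 3743
S_xx = nΣx² − (Σx)² = 11·743 − 73² = 8173 − 5329 = 2844
S_yy = nΣy² − (Σy)² = 11·5154 − 218² = 56694 − 47524 = 9170
r = S_xy / √(S_xx·S_yy) = 3743 / √(2844·9170) = 3743 / √26079480 = 3743 / 5106.8072 = 0.7329
t = r·√(n−2)/√(1−r²) = 0.7329·√9 / √(1−0.537142) = 2.198700 / 0.680337 = 3.232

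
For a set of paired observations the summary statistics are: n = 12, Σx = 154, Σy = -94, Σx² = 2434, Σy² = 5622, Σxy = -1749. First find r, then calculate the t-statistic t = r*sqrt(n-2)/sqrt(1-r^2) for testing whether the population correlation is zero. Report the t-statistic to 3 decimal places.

-1.232

S_xy = nΣxy − ΣxΣy = 12·(-1749) − 154·(-94) = -20988 − (-14476) = -6512
S_xx = nΣx² − (Σx)² = 12·2434 − 154² = 29208 − 23716 = 5492
S_yy = nΣy² − (Σy)² = 12·5622 − (-94)² = 67464 − 8836 = 58628
r = S_xy / √(S_xx·S_yy) = -6512 / √(5492·58628) = -6512 / √321984976 = -6512 / 17943.9398 = -0.3629
t = r·√(n−2)/√(1−r²) = -0.3629·√10 / √(1−0.131696) = -1.147591 / 0.931828 = -1.232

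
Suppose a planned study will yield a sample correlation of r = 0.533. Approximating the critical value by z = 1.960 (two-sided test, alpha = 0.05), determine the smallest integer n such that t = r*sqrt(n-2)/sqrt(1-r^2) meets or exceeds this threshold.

12

Need r·√(n−2)/√(1−r²) ≥ 1.960
√(n−2) ≥ 1.960·√(1−0.284089) / 0.533 = 1.960·0.846115 / 0.533 = 3.1114
n−2 ≥ 9.6808  ⇒  n ≥ 11.6808
Smallest integer n = 12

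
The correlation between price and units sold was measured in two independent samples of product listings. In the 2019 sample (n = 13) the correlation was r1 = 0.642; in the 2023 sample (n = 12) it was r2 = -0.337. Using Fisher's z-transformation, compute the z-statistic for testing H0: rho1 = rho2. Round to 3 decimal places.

Fisher z-transforms: z1 = atanh(0.642) = 0.761569, z2 = atanh(-0.337) = -0.350704; difference d = 1.112273
Var(d) = 1/10 + 1/9 = 0.1000000 + 0.1111111 = 0.2111111
z = d/√Var(d) = 1.112273 / √0.2111111 = 1.112273 / 0.459468 = 2.421

2.421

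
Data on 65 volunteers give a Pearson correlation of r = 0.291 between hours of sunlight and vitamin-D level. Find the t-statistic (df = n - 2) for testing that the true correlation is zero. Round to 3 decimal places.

2.414

1 − r² = 1 − 0.084681 = 0.915319;  √(1−r²) = 0.956723
√(n−2) = √63 = 7.937254
t = r·√(n−2)/√(1−r²) = 0.291 · 7.937254 / 0.956723 = 2.414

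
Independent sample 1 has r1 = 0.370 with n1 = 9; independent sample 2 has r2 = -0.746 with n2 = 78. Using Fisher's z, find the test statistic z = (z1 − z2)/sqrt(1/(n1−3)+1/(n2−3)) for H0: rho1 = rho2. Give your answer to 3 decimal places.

3.187

Fisher z-transforms: z1 = atanh(0.370) = 0.388423, z2 = atanh(-0.746) = -0.963874; difference d = 1.352297
Var(d) = 1/6 + 1/75 = 0.1666667 + 0.0133333 = 0.1800000
z = d/√Var(d) = 1.352297 / √0.1800000 = 1.352297 / 0.424264 = 3.187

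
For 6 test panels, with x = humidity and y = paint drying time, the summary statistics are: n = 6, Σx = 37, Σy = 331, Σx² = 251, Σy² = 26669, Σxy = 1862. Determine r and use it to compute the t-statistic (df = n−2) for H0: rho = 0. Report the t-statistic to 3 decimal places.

-0.896

S_xy = nΣxy − ΣxΣy = 6·1862 − 37·331 = 11172 − 12247 = -1075
S_xx = nΣx² − (Σx)² = 6·251 − 37² = 1506 − 1369 = 137
S_yy = nΣy² − (Σy)² = 6·26669 − 331² = 160014 − 109561 = 50453
r = S_xy / √(S_xx·S_yy) = -1075 / √(137·50453) = -1075 / √6912061 = -1075 / 2629.0799 = -0.4089
t = r·√(n−2)/√(1−r²) = -0.4089·√4 / √(1−0.167199) = -0.817800 / 0.912579 = -0.896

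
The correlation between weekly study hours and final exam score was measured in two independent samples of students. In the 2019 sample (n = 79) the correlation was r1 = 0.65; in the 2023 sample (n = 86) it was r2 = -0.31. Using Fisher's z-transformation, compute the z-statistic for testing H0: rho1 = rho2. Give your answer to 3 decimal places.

6.902

Fisher z-transforms: z1 = atanh(0.65) = 0.775299, z2 = atanh(-0.31) = -0.320545; difference d = 1.095844
Var(d) = 1/76 + 1/83 = 0.0131579 + 0.0120482 = 0.0252061
z = d/√Var(d) = 1.095844 / √0.0252061 = 1.095844 / 0.158764 = 6.902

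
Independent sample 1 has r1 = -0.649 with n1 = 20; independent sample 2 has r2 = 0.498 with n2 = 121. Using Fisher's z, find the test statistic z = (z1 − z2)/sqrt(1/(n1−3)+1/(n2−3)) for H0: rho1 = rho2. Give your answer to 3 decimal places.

-5.089

z1 = atanh(-0.649) = -0.773569,  z2 = atanh(0.498) = 0.546643
SE = √(1/(n1−3) + 1/(n2−3)) = √(1/17 + 1/118) = √(0.0588235 + 0.0084746) = √0.0672981 = 0.259419
z = (z1 − z2)/SE = (-0.773569 − 0.546643) / 0.259419 = -1.320212 / 0.259419 = -5.089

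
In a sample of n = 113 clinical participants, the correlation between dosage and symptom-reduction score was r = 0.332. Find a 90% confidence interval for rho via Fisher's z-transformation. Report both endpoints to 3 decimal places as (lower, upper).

z_r = atanh(0.332) = 0.345074;  SE = 1/√(n−3) = 1/√110 = 0.095346
z-limits: 0.345074 ± 1.645·0.095346 = 0.345074 ± 0.156844 = [0.188230, 0.501918]
ρ-limits: (tanh 0.188230, tanh 0.501918) = (0.186, 0.464)

(0.186, 0.464)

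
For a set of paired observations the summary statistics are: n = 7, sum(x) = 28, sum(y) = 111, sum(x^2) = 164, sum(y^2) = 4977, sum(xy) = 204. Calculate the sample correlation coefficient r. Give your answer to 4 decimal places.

S_xy = nΣxy − ΣxΣy = 7·204 − 28·111 = 1428 − 3108 = -1680
S_xx = nΣx² − (Σx)² = 7·164 − 28² = 1148 − 784 = 364
S_yy = nΣy² − (Σy)² = 7·4977 − 111² = 34839 − 12321 = 22518
r = S_xy / √(S_xx·S_yy) = -1680 / √(364·22518) = -1680 / √8196552 = -1680 / 2862.9621 = -0.5868

-0.5868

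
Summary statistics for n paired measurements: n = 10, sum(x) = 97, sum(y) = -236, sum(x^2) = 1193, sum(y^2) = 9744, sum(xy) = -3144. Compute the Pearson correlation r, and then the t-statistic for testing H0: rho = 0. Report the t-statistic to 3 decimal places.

Numerator: nΣxy − (Σx)(Σy) = 10·(-3144) − (97)(-236) = -8548
Denominator: √[(nΣx²−(Σx)²)(nΣy²−(Σy)²)]
  nΣx²−(Σx)² = 10·1193 − 9409 = 2521;  nΣy²−(Σy)² = 10·9744 − 55696 = 41744
  √(2521·41744) = √105236624 = 10258.4903
r = -8548 / 10258.4903 = -0.8333
t = r·√(n−2)/√(1−r²) = -0.8333·√8 / √(1−0.694389) = -2.356928 / 0.552821 = -4.263

-4.263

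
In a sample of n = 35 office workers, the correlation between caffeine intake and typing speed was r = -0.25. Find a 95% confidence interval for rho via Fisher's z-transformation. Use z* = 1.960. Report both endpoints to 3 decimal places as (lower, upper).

z_r = atanh(-0.25) = -0.255413;  SE = 1/√(n−3) = 1/√32 = 0.176777
z-limits: -0.255413 ± 1.960·0.176777 = -0.255413 ± 0.346483 = [-0.601896, 0.091070]
ρ-limits: (tanh -0.601896, tanh 0.091070) = (-0.538, 0.091)

(-0.538, 0.091)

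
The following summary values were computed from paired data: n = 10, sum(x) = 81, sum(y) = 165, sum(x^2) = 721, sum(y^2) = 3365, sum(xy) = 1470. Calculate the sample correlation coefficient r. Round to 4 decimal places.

0.6538

Numerator: nΣxy − (Σx)(Σy) = 10·1470 − (81)(165) = 1335
Denominator: √[(nΣx²−(Σx)²)(nΣy²−(Σy)²)]
  nΣx²−(Σx)² = 10·721 − 6561 = 649;  nΣy²−(Σy)² = 10·3365 − 27225 = 6425
  √(649·6425) = √4169825 = 2042.0149
r = 1335 / 2042.0149 = 0.6538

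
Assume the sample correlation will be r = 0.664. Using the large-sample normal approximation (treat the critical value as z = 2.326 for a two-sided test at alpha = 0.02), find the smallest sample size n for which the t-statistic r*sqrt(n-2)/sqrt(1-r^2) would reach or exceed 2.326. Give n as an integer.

Need r·√(n−2)/√(1−r²) ≥ 2.326
√(n−2) ≥ 2.326·√(1−0.440896) / 0.664 = 2.326·0.747733 / 0.664 = 2.6193
n−2 ≥ 6.8607  ⇒  n ≥ 8.8607
Smallest integer n = 9

9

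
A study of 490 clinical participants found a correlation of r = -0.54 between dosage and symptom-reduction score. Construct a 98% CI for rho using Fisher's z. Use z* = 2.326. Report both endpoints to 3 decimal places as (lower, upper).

Fisher z: z_r = atanh(r) = ½·ln((1+(-0.54))/(1−(-0.54))) = -0.604156
SE(z) = 1/√(n−3) = 1/√487 = 0.045314
98% ⇒ z* = 2.326; margin = 2.326·0.045314 = 0.105400
CI on z-scale: (-0.709556, -0.498756)
Back-transform: tanh(-0.709556) = -0.610398, tanh(-0.498756) = -0.461138

(-0.610, -0.461)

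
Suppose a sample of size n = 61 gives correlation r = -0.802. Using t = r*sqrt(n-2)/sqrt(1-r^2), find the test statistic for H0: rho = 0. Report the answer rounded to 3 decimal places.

t = r·√(n−2) / √(1−r²) with r = -0.802, n = 61
  = -0.802·√59 / √(1 − 0.643204)
  = -0.802·7.681146 / 0.597324
  = -6.160279 / 0.597324 = -10.313

-10.313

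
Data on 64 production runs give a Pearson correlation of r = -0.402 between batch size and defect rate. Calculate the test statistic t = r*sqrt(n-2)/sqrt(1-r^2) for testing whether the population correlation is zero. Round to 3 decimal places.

t = r·√(n−2) / √(1−r²) with r = -0.402, n = 64
  = -0.402·√62 / √(1 − 0.161604)
  = -0.402·7.874008 / 0.915640
  = -3.165351 / 0.915640 = -3.457

-3.457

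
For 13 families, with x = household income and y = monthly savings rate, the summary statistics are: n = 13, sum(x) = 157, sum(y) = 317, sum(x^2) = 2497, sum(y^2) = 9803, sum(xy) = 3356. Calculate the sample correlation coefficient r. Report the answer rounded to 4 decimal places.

S_xy = nΣxy − ΣxΣy = 13·3356 − 157·317 = 43628 − 49769 = -6141
S_xx = nΣx² − (Σx)² = 13·2497 − 157² = 32461 − 24649 = 7812
S_yy = nΣy² − (Σy)² = 13·9803 − 317² = 127439 − 100489 = 26950
r = S_xy / √(S_xx·S_yy) = -6141 / √(7812·26950) = -6141 / √210533400 = -6141 / 14509.7691 = -0.4232

-0.4232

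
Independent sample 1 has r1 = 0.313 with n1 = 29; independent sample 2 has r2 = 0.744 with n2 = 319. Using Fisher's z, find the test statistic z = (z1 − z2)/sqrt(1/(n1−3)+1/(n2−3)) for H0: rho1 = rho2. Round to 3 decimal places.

Fisher z-transforms: z1 = atanh(0.313) = 0.323868, z2 = atanh(0.744) = 0.959380; difference d = -0.635512
Var(d) = 1/26 + 1/316 = 0.0384615 + 0.0031646 = 0.0416261
z = d/√Var(d) = -0.635512 / √0.0416261 = -0.635512 / 0.204025 = -3.115

-3.115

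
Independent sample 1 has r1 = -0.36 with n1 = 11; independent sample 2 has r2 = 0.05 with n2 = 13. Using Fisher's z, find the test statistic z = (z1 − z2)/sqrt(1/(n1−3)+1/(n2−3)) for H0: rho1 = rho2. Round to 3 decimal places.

z1 = atanh(-0.36) = -0.376886,  z2 = atanh(0.05) = 0.050042
SE = √(1/(n1−3) + 1/(n2−3)) = √(1/8 + 1/10) = √(0.1250000 + 0.1000000) = √0.2250000 = 0.474342
z = (z1 − z2)/SE = (-0.376886 − 0.050042) / 0.474342 = -0.426928 / 0.474342 = -0.900

-0.900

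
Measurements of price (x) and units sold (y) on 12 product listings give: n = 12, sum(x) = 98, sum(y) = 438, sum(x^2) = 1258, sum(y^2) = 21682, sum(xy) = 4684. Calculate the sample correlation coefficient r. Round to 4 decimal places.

0.6857

Numerator: nΣxy − (Σx)(Σy) = 12·4684 − (98)(438) = 13284
Denominator: √[(nΣx²−(Σx)²)(nΣy²−(Σy)²)]
  nΣx²−(Σx)² = 12·1258 − 9604 = 5492;  nΣy²−(Σy)² = 12·21682 − 191844 = 68340
  √(5492·68340) = √375323280 = 19373.2620
r = 13284 / 19373.2620 = 0.6857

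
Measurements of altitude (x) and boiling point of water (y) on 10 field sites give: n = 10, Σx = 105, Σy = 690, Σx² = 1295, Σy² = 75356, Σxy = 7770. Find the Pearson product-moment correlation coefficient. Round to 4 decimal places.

0.2272

S_xy = nΣxy − ΣxΣy = 10·7770 − 105·690 = 77700 − 72450 = 5250
S_xx = nΣx² − (Σx)² = 10·1295 − 105² = 12950 − 11025 = 1925
S_yy = nΣy² − (Σy)² = 10·75356 − 690² = 753560 − 476100 = 277460
r = S_xy / √(S_xx·S_yy) = 5250 / √(1925·277460) = 5250 / √534110500 = 5250 / 23110.8308 = 0.2272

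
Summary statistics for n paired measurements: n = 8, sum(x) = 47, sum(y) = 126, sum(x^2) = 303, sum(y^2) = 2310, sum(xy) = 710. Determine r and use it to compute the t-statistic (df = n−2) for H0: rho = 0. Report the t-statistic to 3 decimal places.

-0.837

S_xy = nΣxy − ΣxΣy = 8·710 − 47·126 = 5680 − 5922 = -242
S_xx = nΣx² − (Σx)² = 8·303 − 47² = 2424 − 2209 = 215
S_yy = nΣy² − (Σy)² = 8·2310 − 126² = 18480 − 15876 = 2604
r = S_xy / √(S_xx·S_yy) = -242 / √(215·2604) = -242 / √559860 = -242 / 748.2379 = -0.3234
t = r·√(n−2)/√(1−r²) = -0.3234·√6 / √(1−0.104588) = -0.792165 / 0.946262 = -0.837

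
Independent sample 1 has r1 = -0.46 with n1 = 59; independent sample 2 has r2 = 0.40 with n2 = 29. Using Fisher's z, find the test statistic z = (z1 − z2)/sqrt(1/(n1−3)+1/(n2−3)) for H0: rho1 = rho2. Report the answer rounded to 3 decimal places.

z1 = atanh(-0.46) = -0.497311,  z2 = atanh(0.40) = 0.423649
SE = √(1/(n1−3) + 1/(n2−3)) = √(1/56 + 1/26) = √(0.0178571 + 0.0384615) = √0.0563186 = 0.237315
z = (z1 − z2)/SE = (-0.497311 − 0.423649) / 0.237315 = -0.920960 / 0.237315 = -3.881

-3.881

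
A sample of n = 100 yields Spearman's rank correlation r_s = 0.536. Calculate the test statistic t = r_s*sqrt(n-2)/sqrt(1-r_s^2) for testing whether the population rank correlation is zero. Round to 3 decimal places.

t = r_s·√(n−2) / √(1−r_s²) with r_s = 0.536, n = 100
  = 0.536·√98 / √(1 − 0.287296)
  = 0.536·9.899495 / 0.844218
  = 5.306129 / 0.844218 = 6.285

6.285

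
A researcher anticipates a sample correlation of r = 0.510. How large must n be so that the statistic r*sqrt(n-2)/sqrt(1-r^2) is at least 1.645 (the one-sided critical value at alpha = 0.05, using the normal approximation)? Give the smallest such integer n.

10

Need r·√(n−2)/√(1−r²) ≥ 1.645
√(n−2) ≥ 1.645·√(1−0.260100) / 0.510 = 1.645·0.860174 / 0.510 = 2.7745
n−2 ≥ 7.6979  ⇒  n ≥ 9.6979
Smallest integer n = 10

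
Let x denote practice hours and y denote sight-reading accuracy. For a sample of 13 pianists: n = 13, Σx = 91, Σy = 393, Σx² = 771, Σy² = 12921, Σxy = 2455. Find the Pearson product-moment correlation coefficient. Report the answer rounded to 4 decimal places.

-0.7928

S_xy = nΣxy − ΣxΣy = 13·2455 − 91·393 = 31915 − 35763 = -3848
S_xx = nΣx² − (Σx)² = 13·771 − 91² = 10023 − 8281 = 1742
S_yy = nΣy² − (Σy)² = 13·12921 − 393² = 167973 − 154449 = 13524
r = S_xy / √(S_xx·S_yy) = -3848 / √(1742·13524) = -3848 / √23558808 = -3848 / 4853.7416 = -0.7928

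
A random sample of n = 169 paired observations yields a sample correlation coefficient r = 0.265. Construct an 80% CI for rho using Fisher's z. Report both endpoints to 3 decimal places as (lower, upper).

Fisher z: z_r = atanh(r) = ½·ln((1+0.265)/(1−0.265)) = 0.271478
SE(z) = 1/√(n−3) = 1/√166 = 0.077615
80% ⇒ z* = 1.282; margin = 1.282·0.077615 = 0.099502
CI on z-scale: (0.171976, 0.370980)
Back-transform: tanh(0.171976) = 0.170300, tanh(0.370980) = 0.354849

(0.170, 0.355)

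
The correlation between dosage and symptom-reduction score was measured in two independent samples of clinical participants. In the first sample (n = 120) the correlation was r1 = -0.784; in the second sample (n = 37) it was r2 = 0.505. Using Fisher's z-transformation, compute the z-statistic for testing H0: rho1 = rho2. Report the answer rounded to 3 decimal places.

-8.272

z1 = atanh(-0.784) = -1.055667,  z2 = atanh(0.505) = 0.555995
SE = √(1/(n1−3) + 1/(n2−3)) = √(1/117 + 1/34) = √(0.0085470 + 0.0294118) = √0.0379588 = 0.194830
z = (z1 − z2)/SE = (-1.055667 − 0.555995) / 0.194830 = -1.611662 / 0.194830 = -8.272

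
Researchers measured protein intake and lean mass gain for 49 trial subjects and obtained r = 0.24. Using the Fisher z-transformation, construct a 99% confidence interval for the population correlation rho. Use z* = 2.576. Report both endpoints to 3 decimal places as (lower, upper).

(-0.134, 0.554)

Fisher z: z_r = atanh(r) = ½·ln((1+0.24)/(1−0.24)) = 0.244774
SE(z) = 1/√(n−3) = 1/√46 = 0.147442
99% ⇒ z* = 2.576; margin = 2.576·0.147442 = 0.379811
CI on z-scale: (-0.135037, 0.624585)
Back-transform: tanh(-0.135037) = -0.134222, tanh(0.624585) = 0.554312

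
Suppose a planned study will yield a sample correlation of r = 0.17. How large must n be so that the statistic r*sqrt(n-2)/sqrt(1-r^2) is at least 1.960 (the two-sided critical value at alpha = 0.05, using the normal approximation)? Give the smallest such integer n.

132

Need r·√(n−2)/√(1−r²) ≥ 1.960
√(n−2) ≥ 1.960·√(1−0.0289) / 0.17 = 1.960·0.985444 / 0.17 = 11.3616
n−2 ≥ 129.0860  ⇒  n ≥ 131.0860
Smallest integer n = 132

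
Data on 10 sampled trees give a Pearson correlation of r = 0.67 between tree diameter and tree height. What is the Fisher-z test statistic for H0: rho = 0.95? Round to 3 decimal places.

-2.701

z_r = atanh(0.67) = 0.810743,  z_0 = atanh(0.95) = 1.831781
SE = 1/√(n−3) = 1/√7 = 0.377964
z = (z_r − z_0)/SE = (0.810743 − 1.831781) / 0.377964 = -1.021038 / 0.377964 = -2.701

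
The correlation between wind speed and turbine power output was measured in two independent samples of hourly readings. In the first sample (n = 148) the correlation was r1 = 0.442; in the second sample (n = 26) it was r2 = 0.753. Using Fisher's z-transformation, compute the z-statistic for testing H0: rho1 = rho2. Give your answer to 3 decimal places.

-2.251

Fisher z-transforms: z1 = atanh(0.442) = 0.474714, z2 = atanh(0.753) = 0.979848; difference d = -0.505134
Var(d) = 1/145 + 1/23 = 0.0068966 + 0.0434783 = 0.0503749
z = d/√Var(d) = -0.505134 / √0.0503749 = -0.505134 / 0.224444 = -2.251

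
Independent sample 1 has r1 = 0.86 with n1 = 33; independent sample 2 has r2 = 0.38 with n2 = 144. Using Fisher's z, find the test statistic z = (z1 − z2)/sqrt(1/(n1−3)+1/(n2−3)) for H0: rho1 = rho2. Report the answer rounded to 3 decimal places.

z1 = atanh(0.86) = 1.293345,  z2 = atanh(0.38) = 0.400060
SE = √(1/(n1−3) + 1/(n2−3)) = √(1/30 + 1/141) = √(0.0333333 + 0.0070922) = √0.0404255 = 0.201061
z = (z1 − z2)/SE = (1.293345 − 0.400060) / 0.201061 = 0.893285 / 0.201061 = 4.443

4.443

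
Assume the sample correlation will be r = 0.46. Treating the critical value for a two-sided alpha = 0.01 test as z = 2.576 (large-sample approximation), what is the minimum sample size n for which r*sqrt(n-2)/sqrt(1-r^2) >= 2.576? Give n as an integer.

r√(n−2)/√(1−r²) ≥ 2.576  ⇔  n−2 ≥ (2.576)²·(1−r²)/r²
(1−r²)/r² = (1−0.2116)/0.2116 = 3.7259
n ≥ 2 + 6.635776·3.7259 = 2 + 24.7242 = 26.7242
⌈26.7242⌉ = 27

27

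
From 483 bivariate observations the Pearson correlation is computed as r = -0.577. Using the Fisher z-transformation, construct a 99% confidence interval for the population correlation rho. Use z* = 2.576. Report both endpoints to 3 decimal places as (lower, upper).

(-0.650, -0.493)

Fisher z: z_r = atanh(r) = ½·ln((1+(-0.577))/(1−(-0.577))) = -0.657954
SE(z) = 1/√(n−3) = 1/√480 = 0.045644
99% ⇒ z* = 2.576; margin = 2.576·0.045644 = 0.117579
CI on z-scale: (-0.775533, -0.540375)
Back-transform: tanh(-0.775533) = -0.650135, tanh(-0.540375) = -0.493272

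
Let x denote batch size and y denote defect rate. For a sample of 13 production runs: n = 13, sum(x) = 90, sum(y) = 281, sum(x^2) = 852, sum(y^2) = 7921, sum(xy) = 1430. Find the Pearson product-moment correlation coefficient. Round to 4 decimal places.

Numerator: nΣxy − (Σx)(Σy) = 13·1430 − (90)(281) = -6700
Denominator: √[(nΣx²−(Σx)²)(nΣy²−(Σy)²)]
  nΣx²−(Σx)² = 13·852 − 8100 = 2976;  nΣy²−(Σy)² = 13·7921 − 78961 = 24012
  √(2976·24012) = √71459712 = 8453.3846
r = -6700 / 8453.3846 = -0.7926

-0.7926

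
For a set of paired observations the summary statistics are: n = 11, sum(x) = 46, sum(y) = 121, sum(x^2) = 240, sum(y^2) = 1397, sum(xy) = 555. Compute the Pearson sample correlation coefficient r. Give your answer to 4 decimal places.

0.8739

S_xy = nΣxy − ΣxΣy = 11·555 − 46·121 = 6105 − 5566 = 539
S_xx = nΣx² − (Σx)² = 11·240 − 46² = 2640 − 2116 = 524
S_yy = nΣy² − (Σy)² = 11·1397 − 121² = 15367 − 14641 = 726
r = S_xy / √(S_xx·S_yy) = 539 / √(524·726) = 539 / √380424 = 539 / 616.7852 = 0.8739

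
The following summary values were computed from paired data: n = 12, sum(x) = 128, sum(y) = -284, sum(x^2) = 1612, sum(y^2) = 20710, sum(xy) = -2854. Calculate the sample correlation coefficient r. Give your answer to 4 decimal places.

S_xy = nΣxy − ΣxΣy = 12·(-2854) − 128·(-284) = -34248 − (-36352) = 2104
S_xx = nΣx² − (Σx)² = 12·1612 − 128² = 19344 − 16384 = 2960
S_yy = nΣy² − (Σy)² = 12·20710 − (-284)² = 248520 − 80656 = 167864
r = S_xy / √(S_xx·S_yy) = 2104 / √(2960·167864) = 2104 / √496877440 = 2104 / 22290.7479 = 0.0944

0.0944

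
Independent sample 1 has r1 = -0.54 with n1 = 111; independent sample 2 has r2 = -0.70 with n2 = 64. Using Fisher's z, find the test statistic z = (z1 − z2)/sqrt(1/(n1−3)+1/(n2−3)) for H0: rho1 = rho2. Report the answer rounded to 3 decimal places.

1.643

z1 = atanh(-0.54) = -0.604156,  z2 = atanh(-0.70) = -0.867301
SE = √(1/(n1−3) + 1/(n2−3)) = √(1/108 + 1/61) = √(0.0092593 + 0.0163934) = √0.0256527 = 0.160165
z = (z1 − z2)/SE = (-0.604156 − (-0.867301)) / 0.160165 = 0.263145 / 0.160165 = 1.643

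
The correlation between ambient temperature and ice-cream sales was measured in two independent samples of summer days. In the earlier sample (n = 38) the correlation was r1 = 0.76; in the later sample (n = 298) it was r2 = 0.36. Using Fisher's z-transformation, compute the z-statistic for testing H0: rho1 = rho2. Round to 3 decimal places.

z1 = atanh(0.76) = 0.996215,  z2 = atanh(0.36) = 0.376886
SE = √(1/(n1−3) + 1/(n2−3)) = √(1/35 + 1/295) = √(0.0285714 + 0.0033898) = √0.0319612 = 0.178777
z = (z1 − z2)/SE = (0.996215 − 0.376886) / 0.178777 = 0.619329 / 0.178777 = 3.464

3.464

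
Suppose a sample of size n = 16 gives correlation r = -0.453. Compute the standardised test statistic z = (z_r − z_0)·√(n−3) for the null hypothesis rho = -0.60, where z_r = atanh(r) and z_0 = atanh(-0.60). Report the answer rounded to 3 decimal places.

0.738

Fisher z: atanh(-0.453) = -0.488468, atanh(-0.60) = -0.693147
z = (z_r − z_0)·√(n−3) = (-0.488468 − (-0.693147))·√13 = 0.204679 · 3.605551 = 0.738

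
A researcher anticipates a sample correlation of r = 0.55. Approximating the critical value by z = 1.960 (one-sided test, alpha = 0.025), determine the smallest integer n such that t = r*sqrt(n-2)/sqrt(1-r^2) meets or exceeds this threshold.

11

Need r·√(n−2)/√(1−r²) ≥ 1.960
√(n−2) ≥ 1.960·√(1−0.3025) / 0.55 = 1.960·0.835165 / 0.55 = 2.9762
n−2 ≥ 8.8578  ⇒  n ≥ 10.8578
Smallest integer n = 11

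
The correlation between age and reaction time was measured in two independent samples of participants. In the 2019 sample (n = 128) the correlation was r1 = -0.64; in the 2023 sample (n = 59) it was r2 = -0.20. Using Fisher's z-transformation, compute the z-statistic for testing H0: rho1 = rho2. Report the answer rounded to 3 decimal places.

z1 = atanh(-0.64) = -0.758174,  z2 = atanh(-0.20) = -0.202733
SE = √(1/(n1−3) + 1/(n2−3)) = √(1/125 + 1/56) = √(0.0080000 + 0.0178571) = √0.0258571 = 0.160801
z = (z1 − z2)/SE = (-0.758174 − (-0.202733)) / 0.160801 = -0.555441 / 0.160801 = -3.454

-3.454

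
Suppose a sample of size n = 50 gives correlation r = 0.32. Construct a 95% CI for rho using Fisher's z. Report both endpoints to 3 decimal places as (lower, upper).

z_r = atanh(0.32) = 0.331647;  SE = 1/√(n−3) = 1/√47 = 0.145865
z-limits: 0.331647 ± 1.960·0.145865 = 0.331647 ± 0.285895 = [0.045752, 0.617542]
ρ-limits: (tanh 0.045752, tanh 0.617542) = (0.046, 0.549)

(0.046, 0.549)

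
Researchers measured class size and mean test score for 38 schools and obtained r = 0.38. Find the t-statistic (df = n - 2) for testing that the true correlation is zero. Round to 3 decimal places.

1 − r² = 1 − 0.1444 = 0.8556;  √(1−r²) = 0.924986
√(n−2) = √36 = 6.000000
t = r·√(n−2)/√(1−r²) = 0.38 · 6.000000 / 0.924986 = 2.465

2.465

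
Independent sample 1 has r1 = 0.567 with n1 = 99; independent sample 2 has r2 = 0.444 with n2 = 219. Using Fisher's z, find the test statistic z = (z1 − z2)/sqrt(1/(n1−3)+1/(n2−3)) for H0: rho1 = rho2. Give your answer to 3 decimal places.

z1 = atanh(0.567) = 0.643090,  z2 = atanh(0.444) = 0.477202
SE = √(1/(n1−3) + 1/(n2−3)) = √(1/96 + 1/216) = √(0.0104167 + 0.0046296) = √0.0150463 = 0.122663
z = (z1 − z2)/SE = (0.643090 − 0.477202) / 0.122663 = 0.165888 / 0.122663 = 1.352

1.352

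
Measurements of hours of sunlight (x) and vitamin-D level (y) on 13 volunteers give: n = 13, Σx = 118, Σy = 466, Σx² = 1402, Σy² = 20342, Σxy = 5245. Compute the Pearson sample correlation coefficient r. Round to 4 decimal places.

Numerator: nΣxy − (Σx)(Σy) = 13·5245 − (118)(466) = 13197
Denominator: √[(nΣx²−(Σx)²)(nΣy²−(Σy)²)]
  nΣx²−(Σx)² = 13·1402 − 13924 = 4302;  nΣy²−(Σy)² = 13·20342 − 217156 = 47290
  √(4302·47290) = √203441580 = 14263.2949
r = 13197 / 14263.2949 = 0.9252

0.9252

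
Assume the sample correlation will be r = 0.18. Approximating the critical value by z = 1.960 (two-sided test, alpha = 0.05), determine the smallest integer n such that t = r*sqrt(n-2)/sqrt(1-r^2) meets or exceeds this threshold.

Need r·√(n−2)/√(1−r²) ≥ 1.960
√(n−2) ≥ 1.960·√(1−0.0324) / 0.18 = 1.960·0.983667 / 0.18 = 10.7110
n−2 ≥ 114.7255  ⇒  n ≥ 116.7255
Smallest integer n = 117

117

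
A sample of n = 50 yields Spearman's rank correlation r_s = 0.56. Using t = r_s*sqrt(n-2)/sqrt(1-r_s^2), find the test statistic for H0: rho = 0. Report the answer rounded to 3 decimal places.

1 − r_s² = 1 − 0.3136 = 0.6864;  √(1−r_s²) = 0.828493
√(n−2) = √48 = 6.928203
t = r_s·√(n−2)/√(1−r_s²) = 0.56 · 6.928203 / 0.828493 = 4.683

4.683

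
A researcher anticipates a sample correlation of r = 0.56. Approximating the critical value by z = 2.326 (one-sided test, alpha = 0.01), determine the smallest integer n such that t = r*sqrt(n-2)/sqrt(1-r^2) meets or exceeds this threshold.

r√(n−2)/√(1−r²) ≥ 2.326  ⇔  n−2 ≥ (2.326)²·(1−r²)/r²
(1−r²)/r² = (1−0.3136)/0.3136 = 2.1888
n ≥ 2 + 5.410276·2.1888 = 2 + 11.8420 = 13.8420
⌈13.8420⌉ = 14

14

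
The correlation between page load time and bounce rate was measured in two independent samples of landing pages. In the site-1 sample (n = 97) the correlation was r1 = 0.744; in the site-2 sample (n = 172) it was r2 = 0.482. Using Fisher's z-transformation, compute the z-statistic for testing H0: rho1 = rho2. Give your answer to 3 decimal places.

Fisher z-transforms: z1 = atanh(0.744) = 0.959380, z2 = atanh(0.482) = 0.525586; difference d = 0.433794
Var(d) = 1/94 + 1/169 = 0.0106383 + 0.0059172 = 0.0165555
z = d/√Var(d) = 0.433794 / √0.0165555 = 0.433794 / 0.128668 = 3.371

3.371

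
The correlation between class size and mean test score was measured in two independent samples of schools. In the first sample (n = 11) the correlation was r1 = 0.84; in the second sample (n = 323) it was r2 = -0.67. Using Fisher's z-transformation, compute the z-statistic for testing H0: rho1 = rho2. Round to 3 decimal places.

Fisher z-transforms: z1 = atanh(0.84) = 1.221174, z2 = atanh(-0.67) = -0.810743; difference d = 2.031917
Var(d) = 1/8 + 1/320 = 0.1250000 + 0.0031250 = 0.1281250
z = d/√Var(d) = 2.031917 / √0.1281250 = 2.031917 / 0.357946 = 5.677

5.677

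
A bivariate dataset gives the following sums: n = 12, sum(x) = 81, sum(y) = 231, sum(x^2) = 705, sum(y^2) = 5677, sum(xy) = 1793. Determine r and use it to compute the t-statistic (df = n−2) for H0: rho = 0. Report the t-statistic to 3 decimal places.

S_xy = nΣxy − ΣxΣy = 12·1793 − 81·231 = 21516 − 18711 = 2805
S_xx = nΣx² − (Σx)² = 12·705 − 81² = 8460 − 6561 = 1899
S_yy = nΣy² − (Σy)² = 12·5677 − 231² = 68124 − 53361 = 14763
r = S_xy / √(S_xx·S_yy) = 2805 / √(1899·14763) = 2805 / √28034937 = 2805 / 5294.8028 = 0.5298
t = r·√(n−2)/√(1−r²) = 0.5298·√10 / √(1−0.280688) = 1.675375 / 0.848123 = 1.975

1.975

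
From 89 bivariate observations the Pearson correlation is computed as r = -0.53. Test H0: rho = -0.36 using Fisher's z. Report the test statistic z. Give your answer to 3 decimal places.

-1.978

z_r = atanh(-0.53) = -0.590145,  z_0 = atanh(-0.36) = -0.376886
SE = 1/√(n−3) = 1/√86 = 0.107833
z = (z_r − z_0)/SE = (-0.590145 − (-0.376886)) / 0.107833 = -0.213259 / 0.107833 = -1.978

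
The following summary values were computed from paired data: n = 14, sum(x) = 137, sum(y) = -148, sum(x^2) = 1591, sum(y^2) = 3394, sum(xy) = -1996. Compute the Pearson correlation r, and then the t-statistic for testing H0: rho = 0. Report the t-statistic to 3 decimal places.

Numerator: nΣxy − (Σx)(Σy) = 14·(-1996) − (137)(-148) = -7668
Denominator: √[(nΣx²−(Σx)²)(nΣy²−(Σy)²)]
  nΣx²−(Σx)² = 14·1591 − 18769 = 3505;  nΣy²−(Σy)² = 14·3394 − 21904 = 25612
  √(3505·25612) = √89770060 = 9474.7063
r = -7668 / 9474.7063 = -0.8093
t = r·√(n−2)/√(1−r²) = -0.8093·√12 / √(1−0.654966) = -2.803497 / 0.587396 = -4.773

-4.773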